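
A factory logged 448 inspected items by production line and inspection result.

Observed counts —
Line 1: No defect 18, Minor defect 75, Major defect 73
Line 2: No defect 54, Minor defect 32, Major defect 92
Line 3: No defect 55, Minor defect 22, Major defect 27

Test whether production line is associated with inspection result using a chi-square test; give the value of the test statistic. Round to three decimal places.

Row totals: 166, 178, 104. Column totals: 127, 129, 192. Grand total N = 448.
Expected counts (row total × column total / N):
  Line 1, No defect: 166×127/448 = 47.0580
  Line 1, Minor defect: 166×129/448 = 47.7991
  Line 1, Major defect: 166×192/448 = 71.1429
  Line 2, No defect: 178×127/448 = 50.4598
  Line 2, Minor defect: 178×129/448 = 51.2545
  Line 2, Major defect: 178×192/448 = 76.2857
  Line 3, No defect: 104×127/448 = 29.4821
  Line 3, Minor defect: 104×129/448 = 29.9464
  Line 3, Major defect: 104×192/448 = 44.5714
Contributions (O − E)²/E:
  (18 − 47.0580)²/47.0580 = 17.9431
  (75 − 47.7991)²/47.7991 = 15.4791
  (73 − 71.1429)²/71.1429 = 0.0485
  (54 − 50.4598)²/50.4598 = 0.2484
  (32 − 51.2545)²/51.2545 = 7.2332
  (92 − 76.2857)²/76.2857 = 3.2370
  (55 − 29.4821)²/29.4821 = 22.0867
  (22 − 29.9464)²/29.9464 = 2.1086
  (27 − 44.5714)²/44.5714 = 6.9272
χ² = 17.9431 + 15.4791 + 0.0485 + 0.2484 + 7.2332 + 3.2370 + 22.0867 + 2.1086 + 6.9272 = 75.312

75.312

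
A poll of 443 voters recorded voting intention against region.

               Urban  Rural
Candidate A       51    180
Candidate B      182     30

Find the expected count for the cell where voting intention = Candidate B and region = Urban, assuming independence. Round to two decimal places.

111.50

Row total (Candidate B) = 212; column total (Urban) = 233; grand total N = 443.
Expected count = (row total × column total) / N = 212 × 233 / 443 = 111.50.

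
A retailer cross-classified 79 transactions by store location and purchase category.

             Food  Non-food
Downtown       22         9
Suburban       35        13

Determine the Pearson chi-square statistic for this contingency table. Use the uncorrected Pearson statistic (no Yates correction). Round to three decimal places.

Row totals: 31, 48. Column totals: 57, 22. Grand total N = 79.
Expected counts (row total × column total / N):
  Downtown, Food: 31×57/79 = 22.3671
  Downtown, Non-food: 31×22/79 = 8.6329
  Suburban, Food: 48×57/79 = 34.6329
  Suburban, Non-food: 48×22/79 = 13.3671
Contributions (O − E)²/E:
  (22 − 22.3671)²/22.3671 = 0.0060
  (9 − 8.6329)²/8.6329 = 0.0156
  (35 − 34.6329)²/34.6329 = 0.0039
  (13 − 13.3671)²/13.3671 = 0.0101
χ² = 0.0060 + 0.0156 + 0.0039 + 0.0101 = 0.036

0.036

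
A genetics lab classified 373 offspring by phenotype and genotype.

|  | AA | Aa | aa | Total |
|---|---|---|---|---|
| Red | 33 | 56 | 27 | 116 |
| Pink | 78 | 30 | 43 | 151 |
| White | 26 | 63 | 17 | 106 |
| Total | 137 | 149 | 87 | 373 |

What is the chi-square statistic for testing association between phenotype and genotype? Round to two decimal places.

Grand total N = 373.
Expected counts (row total × column total / N):
  Red, AA: 116×137/373 = 42.605898
  Red, Aa: 116×149/373 = 46.337802
  Red, aa: 116×87/373 = 27.056300
  Pink, AA: 151×137/373 = 55.461126
  Pink, Aa: 151×149/373 = 60.319035
  Pink, aa: 151×87/373 = 35.219839
  White, AA: 106×137/373 = 38.932976
  White, Aa: 106×149/373 = 42.343164
  White, aa: 106×87/373 = 24.723861
Contributions (O − E)²/E:
  (33 − 42.605898)²/42.605898 = 2.1657
  (56 − 46.337802)²/46.337802 = 2.0147
  (27 − 27.056300)²/27.056300 = 0.0001
  (78 − 55.461126)²/55.461126 = 9.1596
  (30 − 60.319035)²/60.319035 = 15.2397
  (43 − 35.219839)²/35.219839 = 1.7187
  (26 − 38.932976)²/38.932976 = 4.2961
  (63 − 42.343164)²/42.343164 = 10.0773
  (17 − 24.723861)²/24.723861 = 2.4130
χ² = 2.1657 + 2.0147 + 0.0001 + 9.1596 + 15.2397 + 1.7187 + 4.2961 + 10.0773 + 2.4130 = 47.08

47.08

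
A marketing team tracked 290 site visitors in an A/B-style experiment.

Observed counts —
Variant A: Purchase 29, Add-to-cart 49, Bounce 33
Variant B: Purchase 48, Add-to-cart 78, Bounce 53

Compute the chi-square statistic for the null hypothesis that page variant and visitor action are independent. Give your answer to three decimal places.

Row totals: 111, 179. Column totals: 77, 127, 86. Grand total N = 290.
Expected counts (row total × column total / N):
  Variant A, Purchase: 111×77/290 = 29.4724
  Variant A, Add-to-cart: 111×127/290 = 48.6103
  Variant A, Bounce: 111×86/290 = 32.9172
  Variant B, Purchase: 179×77/290 = 47.5276
  Variant B, Add-to-cart: 179×127/290 = 78.3897
  Variant B, Bounce: 179×86/290 = 53.0828
Contributions (O − E)²/E:
  (29 − 29.4724)²/29.4724 = 0.0076
  (49 − 48.6103)²/48.6103 = 0.0031
  (33 − 32.9172)²/32.9172 = 0.0002
  (48 − 47.5276)²/47.5276 = 0.0047
  (78 − 78.3897)²/78.3897 = 0.0019
  (53 − 53.0828)²/53.0828 = 0.0001
χ² = 0.0076 + 0.0031 + 0.0002 + 0.0047 + 0.0019 + 0.0001 = 0.018

0.018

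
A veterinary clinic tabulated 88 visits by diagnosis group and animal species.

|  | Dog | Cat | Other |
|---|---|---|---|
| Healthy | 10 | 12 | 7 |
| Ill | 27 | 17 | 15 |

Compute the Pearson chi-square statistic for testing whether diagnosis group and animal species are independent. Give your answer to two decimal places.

1.53

Row totals: 29, 59. Column totals: 37, 29, 22. Grand total N = 88.
Expected counts (row total × column total / N):
  Healthy, Dog: 29×37/88 = 12.193
  Healthy, Cat: 29×29/88 = 9.557
  Healthy, Other: 29×22/88 = 7.250
  Ill, Dog: 59×37/88 = 24.807
  Ill, Cat: 59×29/88 = 19.443
  Ill, Other: 59×22/88 = 14.750
Contributions (O − E)²/E:
  (10 − 12.193)²/12.193 = 0.3944
  (12 − 9.557)²/9.557 = 0.6245
  (7 − 7.250)²/7.250 = 0.0086
  (27 − 24.807)²/24.807 = 0.1939
  (17 − 19.443)²/19.443 = 0.3070
  (15 − 14.750)²/14.750 = 0.0042
χ² = 0.3944 + 0.6245 + 0.0086 + 0.1939 + 0.3070 + 0.0042 = 1.53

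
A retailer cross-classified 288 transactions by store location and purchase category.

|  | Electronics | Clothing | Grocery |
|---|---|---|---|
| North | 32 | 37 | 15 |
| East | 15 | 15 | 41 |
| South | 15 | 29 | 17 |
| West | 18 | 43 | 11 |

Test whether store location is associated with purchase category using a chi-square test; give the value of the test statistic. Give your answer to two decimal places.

Row totals: 84, 71, 61, 72. Column totals: 80, 124, 84. Grand total N = 288.
Expected counts (row total × column total / N):
  North, Electronics: 84×80/288 = 23.333
  North, Clothing: 84×124/288 = 36.167
  North, Grocery: 84×84/288 = 24.500
  East, Electronics: 71×80/288 = 19.722
  East, Clothing: 71×124/288 = 30.569
  East, Grocery: 71×84/288 = 20.708
  South, Electronics: 61×80/288 = 16.944
  South, Clothing: 61×124/288 = 26.264
  South, Grocery: 61×84/288 = 17.792
  West, Electronics: 72×80/288 = 20.000
  West, Clothing: 72×124/288 = 31.000
  West, Grocery: 72×84/288 = 21.000
Contributions (O − E)²/E:
  (32 − 23.333)²/23.333 = 3.2193
  (37 − 36.167)²/36.167 = 0.0192
  (15 − 24.500)²/24.500 = 3.6837
  (15 − 19.722)²/19.722 = 1.1306
  (15 − 30.569)²/30.569 = 7.9294
  (41 − 20.708)²/20.708 = 19.8844
  (15 − 16.944)²/16.944 = 0.2230
  (29 − 26.264)²/26.264 = 0.2850
  (17 − 17.792)²/17.792 = 0.0353
  (18 − 20.000)²/20.000 = 0.2000
  (43 − 31.000)²/31.000 = 4.6452
  (11 − 21.000)²/21.000 = 4.7619
χ² = 3.2193 + 0.0192 + 3.6837 + 1.1306 + 7.9294 + 19.8844 + 0.2230 + 0.2850 + 0.0353 + 0.2000 + 4.6452 + 4.7619 = 46.02

46.02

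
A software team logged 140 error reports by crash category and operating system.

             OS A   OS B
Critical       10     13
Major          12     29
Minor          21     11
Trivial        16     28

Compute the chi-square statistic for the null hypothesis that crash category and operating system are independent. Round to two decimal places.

10.64

Row totals: 23, 41, 32, 44. Column totals: 59, 81. Grand total N = 140.
Expected counts (row total × column total / N):
  Critical, OS A: 23×59/140 = 9.693
  Critical, OS B: 23×81/140 = 13.307
  Major, OS A: 41×59/140 = 17.279
  Major, OS B: 41×81/140 = 23.721
  Minor, OS A: 32×59/140 = 13.486
  Minor, OS B: 32×81/140 = 18.514
  Trivial, OS A: 44×59/140 = 18.543
  Trivial, OS B: 44×81/140 = 25.457
Contributions (O − E)²/E:
  (10 − 9.693)²/9.693 = 0.0097
  (13 − 13.307)²/13.307 = 0.0071
  (12 − 17.279)²/17.279 = 1.6128
  (29 − 23.721)²/23.721 = 1.1748
  (21 − 13.486)²/13.486 = 4.1866
  (11 − 18.514)²/18.514 = 3.0496
  (16 − 18.543)²/18.543 = 0.3487
  (28 − 25.457)²/25.457 = 0.2540
χ² = 0.0097 + 0.0071 + 1.6128 + 1.1748 + 4.1866 + 3.0496 + 0.3487 + 0.2540 = 10.64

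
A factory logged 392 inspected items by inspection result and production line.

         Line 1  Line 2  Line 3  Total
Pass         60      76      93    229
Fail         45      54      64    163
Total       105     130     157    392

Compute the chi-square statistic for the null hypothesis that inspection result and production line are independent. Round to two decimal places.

Grand total N = 392.
Expected counts (row total × column total / N):
  Pass, Line 1: 229×105/392 = 61.339
  Pass, Line 2: 229×130/392 = 75.944
  Pass, Line 3: 229×157/392 = 91.717
  Fail, Line 1: 163×105/392 = 43.661
  Fail, Line 2: 163×130/392 = 54.056
  Fail, Line 3: 163×157/392 = 65.283
Contributions (O − E)²/E:
  (60 − 61.339)²/61.339 = 0.0292
  (76 − 75.944)²/75.944 = 0.0000
  (93 − 91.717)²/91.717 = 0.0179
  (45 − 43.661)²/43.661 = 0.0411
  (54 − 54.056)²/54.056 = 0.0001
  (64 − 65.283)²/65.283 = 0.0252
χ² = 0.0292 + 0.0000 + 0.0179 + 0.0411 + 0.0001 + 0.0252 = 0.11

0.11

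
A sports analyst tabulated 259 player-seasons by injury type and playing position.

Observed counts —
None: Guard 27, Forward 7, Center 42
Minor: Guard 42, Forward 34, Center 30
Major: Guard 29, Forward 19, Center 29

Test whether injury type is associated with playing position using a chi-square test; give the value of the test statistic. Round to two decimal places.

Row totals: 76, 106, 77. Column totals: 98, 60, 101. Grand total N = 259.
Expected counts (row total × column total / N):
  None, Guard: 76×98/259 = 28.757
  None, Forward: 76×60/259 = 17.606
  None, Center: 76×101/259 = 29.637
  Minor, Guard: 106×98/259 = 40.108
  Minor, Forward: 106×60/259 = 24.556
  Minor, Center: 106×101/259 = 41.336
  Major, Guard: 77×98/259 = 29.135
  Major, Forward: 77×60/259 = 17.838
  Major, Center: 77×101/259 = 30.027
Contributions (O − E)²/E:
  (27 − 28.757)²/28.757 = 0.1073
  (7 − 17.606)²/17.606 = 6.3891
  (42 − 29.637)²/29.637 = 5.1572
  (42 − 40.108)²/40.108 = 0.0893
  (34 − 24.556)²/24.556 = 3.6321
  (30 − 41.336)²/41.336 = 3.1088
  (29 − 29.135)²/29.135 = 0.0006
  (19 − 17.838)²/17.838 = 0.0757
  (29 − 30.027)²/30.027 = 0.0351
χ² = 0.1073 + 6.3891 + 5.1572 + 0.0893 + 3.6321 + 3.1088 + 0.0006 + 0.0757 + 0.0351 = 18.60

18.60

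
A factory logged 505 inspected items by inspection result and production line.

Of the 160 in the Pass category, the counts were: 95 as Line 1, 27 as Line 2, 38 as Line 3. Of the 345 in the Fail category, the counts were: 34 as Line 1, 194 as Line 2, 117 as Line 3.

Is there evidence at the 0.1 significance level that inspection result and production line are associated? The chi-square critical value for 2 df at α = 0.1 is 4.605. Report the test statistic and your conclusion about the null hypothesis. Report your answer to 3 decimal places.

Row totals: 160, 345. Column totals: 129, 221, 155. Grand total N = 505.
Expected counts (row total × column total / N):
  Pass, Line 1: 160×129/505 = 40.8713
  Pass, Line 2: 160×221/505 = 70.0198
  Pass, Line 3: 160×155/505 = 49.1089
  Fail, Line 1: 345×129/505 = 88.1287
  Fail, Line 2: 345×221/505 = 150.9802
  Fail, Line 3: 345×155/505 = 105.8911
Contributions (O − E)²/E:
  (95 − 40.8713)²/40.8713 = 71.6864
  (27 − 70.0198)²/70.0198 = 26.4311
  (38 − 49.1089)²/49.1089 = 2.5129
  (34 − 88.1287)²/88.1287 = 33.2459
  (194 − 150.9802)²/150.9802 = 12.2579
  (117 − 105.8911)²/105.8911 = 1.1654
χ² = 71.6864 + 26.4311 + 2.5129 + 33.2459 + 12.2579 + 1.1654 = 147.300
df = (2−1)(3−1) = 2. Since 147.300 > 4.605, reject the null hypothesis of independence at α = 0.1.

147.300; reject H₀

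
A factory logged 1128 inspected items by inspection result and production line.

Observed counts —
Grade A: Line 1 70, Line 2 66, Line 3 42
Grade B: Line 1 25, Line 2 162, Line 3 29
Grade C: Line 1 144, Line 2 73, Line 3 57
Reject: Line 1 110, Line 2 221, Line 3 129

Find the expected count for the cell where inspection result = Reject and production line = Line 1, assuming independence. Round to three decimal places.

Row total (Reject) = 460; column total (Line 1) = 349; grand total N = 1128.
Expected count = (row total × column total) / N = 460 × 349 / 1128 = 142.323.

142.323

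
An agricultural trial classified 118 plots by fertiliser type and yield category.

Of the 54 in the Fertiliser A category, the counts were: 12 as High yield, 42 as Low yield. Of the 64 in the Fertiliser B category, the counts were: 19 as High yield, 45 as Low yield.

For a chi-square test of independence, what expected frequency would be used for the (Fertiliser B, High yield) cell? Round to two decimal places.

Row total (Fertiliser B) = 64; column total (High yield) = 31; grand total N = 118.
Expected count = (row total × column total) / N = 64 × 31 / 118 = 16.81.

16.81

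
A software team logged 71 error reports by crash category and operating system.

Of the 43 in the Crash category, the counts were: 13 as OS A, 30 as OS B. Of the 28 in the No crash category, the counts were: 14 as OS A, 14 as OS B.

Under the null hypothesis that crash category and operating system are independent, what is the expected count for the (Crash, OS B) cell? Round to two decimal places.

Row total (Crash) = 43; column total (OS B) = 44; grand total N = 71.
Expected count = (row total × column total) / N = 43 × 44 / 71 = 26.65.

26.65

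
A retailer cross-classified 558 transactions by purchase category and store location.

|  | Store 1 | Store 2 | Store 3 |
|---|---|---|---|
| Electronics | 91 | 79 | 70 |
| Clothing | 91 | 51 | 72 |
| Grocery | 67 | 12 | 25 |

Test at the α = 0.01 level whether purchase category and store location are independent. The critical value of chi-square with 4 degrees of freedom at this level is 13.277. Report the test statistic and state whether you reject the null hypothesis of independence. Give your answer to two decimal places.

27.39; reject H₀

Row totals: 240, 214, 104. Column totals: 249, 142, 167. Grand total N = 558.
Expected counts (row total × column total / N):
  Electronics, Store 1: 240×249/558 = 107.097
  Electronics, Store 2: 240×142/558 = 61.075
  Electronics, Store 3: 240×167/558 = 71.828
  Clothing, Store 1: 214×249/558 = 95.495
  Clothing, Store 2: 214×142/558 = 54.459
  Clothing, Store 3: 214×167/558 = 64.047
  Grocery, Store 1: 104×249/558 = 46.409
  Grocery, Store 2: 104×142/558 = 26.466
  Grocery, Store 3: 104×167/558 = 31.125
Contributions (O − E)²/E:
  (91 − 107.097)²/107.097 = 2.4194
  (79 − 61.075)²/61.075 = 5.2608
  (70 − 71.828)²/71.828 = 0.0465
  (91 − 95.495)²/95.495 = 0.2116
  (51 − 54.459)²/54.459 = 0.2197
  (72 − 64.047)²/64.047 = 0.9876
  (67 − 46.409)²/46.409 = 9.1359
  (12 − 26.466)²/26.466 = 7.9069
  (25 − 31.125)²/31.125 = 1.2053
χ² = 2.4194 + 5.2608 + 0.0465 + 0.2116 + 0.2197 + 0.9876 + 9.1359 + 7.9069 + 1.2053 = 27.39
df = (3−1)(3−1) = 4. Since 27.39 > 13.277, reject the null hypothesis of independence at α = 0.01.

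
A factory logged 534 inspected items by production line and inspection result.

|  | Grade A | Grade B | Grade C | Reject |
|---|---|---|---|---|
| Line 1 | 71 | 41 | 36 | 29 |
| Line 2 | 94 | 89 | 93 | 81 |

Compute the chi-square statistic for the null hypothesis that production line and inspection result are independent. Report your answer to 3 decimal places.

Row totals: 177, 357. Column totals: 165, 130, 129, 110. Grand total N = 534.
Expected counts (row total × column total / N):
  Line 1, Grade A: 177×165/534 = 54.6910
  Line 1, Grade B: 177×130/534 = 43.0899
  Line 1, Grade C: 177×129/534 = 42.7584
  Line 1, Reject: 177×110/534 = 36.4607
  Line 2, Grade A: 357×165/534 = 110.3090
  Line 2, Grade B: 357×130/534 = 86.9101
  Line 2, Grade C: 357×129/534 = 86.2416
  Line 2, Reject: 357×110/534 = 73.5393
Contributions (O − E)²/E:
  (71 − 54.6910)²/54.6910 = 4.8634
  (41 − 43.0899)²/43.0899 = 0.1014
  (36 − 42.7584)²/42.7584 = 1.0682
  (29 − 36.4607)²/36.4607 = 1.5266
  (94 − 110.3090)²/110.3090 = 2.4113
  (89 − 86.9101)²/86.9101 = 0.0503
  (93 − 86.2416)²/86.2416 = 0.5296
  (81 − 73.5393)²/73.5393 = 0.7569
χ² = 4.8634 + 0.1014 + 1.0682 + 1.5266 + 2.4113 + 0.0503 + 0.5296 + 0.7569 = 11.308

11.308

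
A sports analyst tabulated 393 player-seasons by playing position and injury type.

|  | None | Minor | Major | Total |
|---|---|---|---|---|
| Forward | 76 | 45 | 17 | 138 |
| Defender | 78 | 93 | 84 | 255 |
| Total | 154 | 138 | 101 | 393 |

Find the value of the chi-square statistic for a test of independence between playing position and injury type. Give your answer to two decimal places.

Grand total N = 393.
Expected counts (row total × column total / N):
  Forward, None: 138×154/393 = 54.076
  Forward, Minor: 138×138/393 = 48.458
  Forward, Major: 138×101/393 = 35.466
  Defender, None: 255×154/393 = 99.924
  Defender, Minor: 255×138/393 = 89.542
  Defender, Major: 255×101/393 = 65.534
Contributions (O − E)²/E:
  (76 − 54.076)²/54.076 = 8.8886
  (45 − 48.458)²/48.458 = 0.2468
  (17 − 35.466)²/35.466 = 9.6146
  (78 − 99.924)²/99.924 = 4.8103
  (93 − 89.542)²/89.542 = 0.1335
  (84 − 65.534)²/65.534 = 5.2033
χ² = 8.8886 + 0.2468 + 9.6146 + 4.8103 + 0.1335 + 5.2033 = 28.90

28.90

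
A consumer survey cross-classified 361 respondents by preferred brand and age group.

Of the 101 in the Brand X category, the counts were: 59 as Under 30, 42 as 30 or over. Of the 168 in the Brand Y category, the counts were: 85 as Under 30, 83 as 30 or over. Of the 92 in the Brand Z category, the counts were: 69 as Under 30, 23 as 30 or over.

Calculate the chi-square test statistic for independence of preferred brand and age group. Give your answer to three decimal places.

Row totals: 101, 168, 92. Column totals: 213, 148. Grand total N = 361.
Expected counts (row total × column total / N):
  Brand X, Under 30: 101×213/361 = 59.5928
  Brand X, 30 or over: 101×148/361 = 41.4072
  Brand Y, Under 30: 168×213/361 = 99.1247
  Brand Y, 30 or over: 168×148/361 = 68.8753
  Brand Z, Under 30: 92×213/361 = 54.2825
  Brand Z, 30 or over: 92×148/361 = 37.7175
Contributions (O − E)²/E:
  (59 − 59.5928)²/59.5928 = 0.0059
  (42 − 41.4072)²/41.4072 = 0.0085
  (85 − 99.1247)²/99.1247 = 2.0127
  (83 − 68.8753)²/68.8753 = 2.8966
  (69 − 54.2825)²/54.2825 = 3.9903
  (23 − 37.7175)²/37.7175 = 5.7428
χ² = 0.0059 + 0.0085 + 2.0127 + 2.8966 + 3.9903 + 5.7428 = 14.657

14.657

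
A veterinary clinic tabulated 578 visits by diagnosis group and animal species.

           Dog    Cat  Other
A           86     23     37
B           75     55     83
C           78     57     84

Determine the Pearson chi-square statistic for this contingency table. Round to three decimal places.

24.892

Row totals: 146, 213, 219. Column totals: 239, 135, 204. Grand total N = 578.
Expected counts (row total × column total / N):
  A, Dog: 146×239/578 = 60.3702
  A, Cat: 146×135/578 = 34.1003
  A, Other: 146×204/578 = 51.5294
  B, Dog: 213×239/578 = 88.0744
  B, Cat: 213×135/578 = 49.7491
  B, Other: 213×204/578 = 75.1765
  C, Dog: 219×239/578 = 90.5554
  C, Cat: 219×135/578 = 51.1505
  C, Other: 219×204/578 = 77.2941
Contributions (O − E)²/E:
  (86 − 60.3702)²/60.3702 = 10.8810
  (23 − 34.1003)²/34.1003 = 3.6134
  (37 − 51.5294)²/51.5294 = 4.0968
  (75 − 88.0744)²/88.0744 = 1.9409
  (55 − 49.7491)²/49.7491 = 0.5542
  (83 − 75.1765)²/75.1765 = 0.8142
  (78 − 90.5554)²/90.5554 = 1.7408
  (57 − 51.1505)²/51.1505 = 0.6689
  (84 − 77.2941)²/77.2941 = 0.5818
χ² = 10.8810 + 3.6134 + 4.0968 + 1.9409 + 0.5542 + 0.8142 + 1.7408 + 0.6689 + 0.5818 = 24.892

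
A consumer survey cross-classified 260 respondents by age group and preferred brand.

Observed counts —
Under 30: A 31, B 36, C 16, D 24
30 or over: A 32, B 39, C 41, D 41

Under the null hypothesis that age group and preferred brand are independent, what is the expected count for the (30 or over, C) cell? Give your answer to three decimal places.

Row total (30 or over) = 153; column total (C) = 57; grand total N = 260.
Expected count = (row total × column total) / N = 153 × 57 / 260 = 33.542.

33.542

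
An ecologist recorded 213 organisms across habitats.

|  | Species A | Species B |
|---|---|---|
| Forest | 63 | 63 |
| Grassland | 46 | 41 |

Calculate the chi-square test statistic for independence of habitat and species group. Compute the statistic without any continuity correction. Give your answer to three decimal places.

0.170

Row totals: 126, 87. Column totals: 109, 104. Grand total N = 213.
Expected counts (row total × column total / N):
  Forest, Species A: 126×109/213 = 64.4789
  Forest, Species B: 126×104/213 = 61.5211
  Grassland, Species A: 87×109/213 = 44.5211
  Grassland, Species B: 87×104/213 = 42.4789
Contributions (O − E)²/E:
  (63 − 64.4789)²/64.4789 = 0.0339
  (63 − 61.5211)²/61.5211 = 0.0356
  (46 − 44.5211)²/44.5211 = 0.0491
  (41 − 42.4789)²/42.4789 = 0.0515
χ² = 0.0339 + 0.0356 + 0.0491 + 0.0515 = 0.170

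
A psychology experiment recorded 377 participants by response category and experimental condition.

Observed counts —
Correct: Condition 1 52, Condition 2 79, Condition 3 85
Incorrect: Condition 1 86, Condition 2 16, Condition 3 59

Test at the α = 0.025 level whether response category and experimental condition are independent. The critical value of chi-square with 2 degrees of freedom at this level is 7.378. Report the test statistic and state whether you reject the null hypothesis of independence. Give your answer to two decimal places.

47.84; reject H₀

Row totals: 216, 161. Column totals: 138, 95, 144. Grand total N = 377.
Expected counts (row total × column total / N):
  Correct, Condition 1: 216×138/377 = 79.066
  Correct, Condition 2: 216×95/377 = 54.430
  Correct, Condition 3: 216×144/377 = 82.504
  Incorrect, Condition 1: 161×138/377 = 58.934
  Incorrect, Condition 2: 161×95/377 = 40.570
  Incorrect, Condition 3: 161×144/377 = 61.496
Contributions (O − E)²/E:
  (52 − 79.066)²/79.066 = 9.2653
  (79 − 54.430)²/54.430 = 11.0910
  (85 − 82.504)²/82.504 = 0.0755
  (86 − 58.934)²/58.934 = 12.4303
  (16 − 40.570)²/40.570 = 14.8801
  (59 − 61.496)²/61.496 = 0.1013
χ² = 9.2653 + 11.0910 + 0.0755 + 12.4303 + 14.8801 + 0.1013 = 47.84
df = (2−1)(3−1) = 2. Since 47.84 > 7.378, reject the null hypothesis of independence at α = 0.025.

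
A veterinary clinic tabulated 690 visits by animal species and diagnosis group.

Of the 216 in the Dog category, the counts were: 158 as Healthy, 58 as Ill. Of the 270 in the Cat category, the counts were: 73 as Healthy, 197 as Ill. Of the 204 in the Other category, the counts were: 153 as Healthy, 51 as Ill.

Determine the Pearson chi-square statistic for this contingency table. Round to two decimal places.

Row totals: 216, 270, 204. Column totals: 384, 306. Grand total N = 690.
Expected counts (row total × column total / N):
  Dog, Healthy: 216×384/690 = 120.209
  Dog, Ill: 216×306/690 = 95.791
  Cat, Healthy: 270×384/690 = 150.261
  Cat, Ill: 270×306/690 = 119.739
  Other, Healthy: 204×384/690 = 113.530
  Other, Ill: 204×306/690 = 90.470
Contributions (O − E)²/E:
  (158 − 120.209)²/120.209 = 11.8806
  (58 − 95.791)²/95.791 = 14.9091
  (73 − 150.261)²/150.261 = 39.7260
  (197 − 119.739)²/119.739 = 49.8523
  (153 − 113.530)²/113.530 = 13.7222
  (51 − 90.470)²/90.470 = 17.2199
χ² = 11.8806 + 14.9091 + 39.7260 + 49.8523 + 13.7222 + 17.2199 = 147.31

147.31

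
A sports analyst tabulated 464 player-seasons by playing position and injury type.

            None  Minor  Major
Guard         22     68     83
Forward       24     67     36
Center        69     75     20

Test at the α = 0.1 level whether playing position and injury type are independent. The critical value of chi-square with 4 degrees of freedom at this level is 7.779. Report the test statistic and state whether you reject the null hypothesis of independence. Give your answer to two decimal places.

70.79; reject H₀

Row totals: 173, 127, 164. Column totals: 115, 210, 139. Grand total N = 464.
Expected counts (row total × column total / N):
  Guard, None: 173×115/464 = 42.877
  Guard, Minor: 173×210/464 = 78.297
  Guard, Major: 173×139/464 = 51.825
  Forward, None: 127×115/464 = 31.476
  Forward, Minor: 127×210/464 = 57.478
  Forward, Major: 127×139/464 = 38.045
  Center, None: 164×115/464 = 40.647
  Center, Minor: 164×210/464 = 74.224
  Center, Major: 164×139/464 = 49.129
Contributions (O − E)²/E:
  (22 − 42.877)²/42.877 = 10.1651
  (68 − 78.297)²/78.297 = 1.3542
  (83 − 51.825)²/51.825 = 18.7531
  (24 − 31.476)²/31.476 = 1.7757
  (67 − 57.478)²/57.478 = 1.5774
  (36 − 38.045)²/38.045 = 0.1099
  (69 − 40.647)²/40.647 = 19.7774
  (75 − 74.224)²/74.224 = 0.0081
  (20 − 49.129)²/49.129 = 17.2708
χ² = 10.1651 + 1.3542 + 18.7531 + 1.7757 + 1.5774 + 0.1099 + 19.7774 + 0.0081 + 17.2708 = 70.79
df = (3−1)(3−1) = 4. Since 70.79 > 7.779, reject the null hypothesis of independence at α = 0.1.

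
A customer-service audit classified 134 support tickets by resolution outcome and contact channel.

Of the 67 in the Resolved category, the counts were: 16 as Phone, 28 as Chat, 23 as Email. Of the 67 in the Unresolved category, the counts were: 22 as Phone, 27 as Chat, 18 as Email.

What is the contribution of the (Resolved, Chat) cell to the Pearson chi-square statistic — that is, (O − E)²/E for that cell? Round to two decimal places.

0.01

Row total (Resolved) = 67; column total (Chat) = 55; N = 134.
Expected count E = 67 × 55 / 134 = 27.500.
Contribution = (O − E)²/E = (28 − 27.500)² / 27.500 = 0.01.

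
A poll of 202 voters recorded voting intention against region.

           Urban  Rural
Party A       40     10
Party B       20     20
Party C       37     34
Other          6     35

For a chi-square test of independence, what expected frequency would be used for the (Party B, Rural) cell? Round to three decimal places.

Row total (Party B) = 40; column total (Rural) = 99; grand total N = 202.
Expected count = (row total × column total) / N = 40 × 99 / 202 = 19.604.

19.604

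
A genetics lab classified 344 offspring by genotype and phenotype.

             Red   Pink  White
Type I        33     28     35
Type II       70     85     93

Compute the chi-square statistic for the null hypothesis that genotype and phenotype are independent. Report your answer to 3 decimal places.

Row totals: 96, 248. Column totals: 103, 113, 128. Grand total N = 344.
Expected counts (row total × column total / N):
  Type I, Red: 96×103/344 = 28.7442
  Type I, Pink: 96×113/344 = 31.5349
  Type I, White: 96×128/344 = 35.7209
  Type II, Red: 248×103/344 = 74.2558
  Type II, Pink: 248×113/344 = 81.4651
  Type II, White: 248×128/344 = 92.2791
Contributions (O − E)²/E:
  (33 − 28.7442)²/28.7442 = 0.6301
  (28 − 31.5349)²/31.5349 = 0.3962
  (35 − 35.7209)²/35.7209 = 0.0145
  (70 − 74.2558)²/74.2558 = 0.2439
  (85 − 81.4651)²/81.4651 = 0.1534
  (93 − 92.2791)²/92.2791 = 0.0056
χ² = 0.6301 + 0.3962 + 0.0145 + 0.2439 + 0.1534 + 0.0056 = 1.444

1.444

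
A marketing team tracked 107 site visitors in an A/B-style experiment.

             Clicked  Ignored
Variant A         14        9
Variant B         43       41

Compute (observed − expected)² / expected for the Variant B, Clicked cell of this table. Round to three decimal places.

Row total (Variant B) = 84; column total (Clicked) = 57; N = 107.
Expected count E = 84 × 57 / 107 = 44.7477.
Contribution = (O − E)²/E = (43 − 44.7477)² / 44.7477 = 0.068.

0.068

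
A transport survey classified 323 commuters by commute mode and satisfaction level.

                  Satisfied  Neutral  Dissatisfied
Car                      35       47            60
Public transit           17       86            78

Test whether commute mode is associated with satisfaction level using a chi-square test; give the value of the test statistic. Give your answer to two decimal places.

Row totals: 142, 181. Column totals: 52, 133, 138. Grand total N = 323.
Expected counts (row total × column total / N):
  Car, Satisfied: 142×52/323 = 22.861
  Car, Neutral: 142×133/323 = 58.471
  Car, Dissatisfied: 142×138/323 = 60.669
  Public transit, Satisfied: 181×52/323 = 29.139
  Public transit, Neutral: 181×133/323 = 74.529
  Public transit, Dissatisfied: 181×138/323 = 77.331
Contributions (O − E)²/E:
  (35 − 22.861)²/22.861 = 6.4457
  (47 − 58.471)²/58.471 = 2.2504
  (60 − 60.669)²/60.669 = 0.0074
  (17 − 29.139)²/29.139 = 5.0570
  (86 − 74.529)²/74.529 = 1.7655
  (78 − 77.331)²/77.331 = 0.0058
χ² = 6.4457 + 2.2504 + 0.0074 + 5.0570 + 1.7655 + 0.0058 = 15.53

15.53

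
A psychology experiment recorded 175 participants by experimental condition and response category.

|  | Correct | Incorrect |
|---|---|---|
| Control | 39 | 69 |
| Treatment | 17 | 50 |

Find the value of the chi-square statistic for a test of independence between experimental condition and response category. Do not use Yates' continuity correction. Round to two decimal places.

2.19

Row totals: 108, 67. Column totals: 56, 119. Grand total N = 175.
Expected counts (row total × column total / N):
  Control, Correct: 108×56/175 = 34.560
  Control, Incorrect: 108×119/175 = 73.440
  Treatment, Correct: 67×56/175 = 21.440
  Treatment, Incorrect: 67×119/175 = 45.560
Contributions (O − E)²/E:
  (39 − 34.560)²/34.560 = 0.5704
  (69 − 73.440)²/73.440 = 0.2684
  (17 − 21.440)²/21.440 = 0.9195
  (50 − 45.560)²/45.560 = 0.4327
χ² = 0.5704 + 0.2684 + 0.9195 + 0.4327 = 2.19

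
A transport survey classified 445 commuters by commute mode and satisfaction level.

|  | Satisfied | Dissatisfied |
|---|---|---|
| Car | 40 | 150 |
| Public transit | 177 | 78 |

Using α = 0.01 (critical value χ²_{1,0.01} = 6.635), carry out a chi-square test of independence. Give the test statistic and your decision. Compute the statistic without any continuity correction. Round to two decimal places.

Row totals: 190, 255. Column totals: 217, 228. Grand total N = 445.
Expected counts (row total × column total / N):
  Car, Satisfied: 190×217/445 = 92.652
  Car, Dissatisfied: 190×228/445 = 97.348
  Public transit, Satisfied: 255×217/445 = 124.348
  Public transit, Dissatisfied: 255×228/445 = 130.652
Contributions (O − E)²/E:
  (40 − 92.652)²/92.652 = 29.9209
  (150 − 97.348)²/97.348 = 28.4776
  (177 − 124.348)²/124.348 = 22.2942
  (78 − 130.652)²/130.652 = 21.2185
χ² = 29.9209 + 28.4776 + 22.2942 + 21.2185 = 101.91
df = (2−1)(2−1) = 1. Since 101.91 > 6.635, reject the null hypothesis of independence at α = 0.01.

101.91; reject H₀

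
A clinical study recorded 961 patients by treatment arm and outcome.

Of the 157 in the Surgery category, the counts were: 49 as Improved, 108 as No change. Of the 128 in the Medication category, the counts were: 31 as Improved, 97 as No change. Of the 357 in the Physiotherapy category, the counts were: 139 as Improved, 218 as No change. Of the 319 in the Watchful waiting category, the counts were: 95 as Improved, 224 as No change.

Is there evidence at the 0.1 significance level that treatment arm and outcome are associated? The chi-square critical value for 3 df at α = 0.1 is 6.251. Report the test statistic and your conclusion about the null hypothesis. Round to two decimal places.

11.89; reject H₀

Row totals: 157, 128, 357, 319. Column totals: 314, 647. Grand total N = 961.
Expected counts (row total × column total / N):
  Surgery, Improved: 157×314/961 = 51.299
  Surgery, No change: 157×647/961 = 105.701
  Medication, Improved: 128×314/961 = 41.823
  Medication, No change: 128×647/961 = 86.177
  Physiotherapy, Improved: 357×314/961 = 116.647
  Physiotherapy, No change: 357×647/961 = 240.353
  Watchful waiting, Improved: 319×314/961 = 104.231
  Watchful waiting, No change: 319×647/961 = 214.769
Contributions (O − E)²/E:
  (49 − 51.299)²/51.299 = 0.1030
  (108 − 105.701)²/105.701 = 0.0500
  (31 − 41.823)²/41.823 = 2.8008
  (97 − 86.177)²/86.177 = 1.3593
  (139 − 116.647)²/116.647 = 4.2835
  (218 − 240.353)²/240.353 = 2.0788
  (95 − 104.231)²/104.231 = 0.8175
  (224 − 214.769)²/214.769 = 0.3968
χ² = 0.1030 + 0.0500 + 2.8008 + 1.3593 + 4.2835 + 2.0788 + 0.8175 + 0.3968 = 11.89
df = (4−1)(2−1) = 3. Since 11.89 > 6.251, reject the null hypothesis of independence at α = 0.1.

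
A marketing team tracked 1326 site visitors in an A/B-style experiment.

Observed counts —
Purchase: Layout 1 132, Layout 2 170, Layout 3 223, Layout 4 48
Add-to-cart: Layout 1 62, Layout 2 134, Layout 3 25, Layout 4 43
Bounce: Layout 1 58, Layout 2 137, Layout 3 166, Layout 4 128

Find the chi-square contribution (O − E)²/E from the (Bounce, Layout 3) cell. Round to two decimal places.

1.16

Row total (Bounce) = 489; column total (Layout 3) = 414; N = 1326.
Expected count E = 489 × 414 / 1326 = 152.674.
Contribution = (O − E)²/E = (166 − 152.674)² / 152.674 = 1.16.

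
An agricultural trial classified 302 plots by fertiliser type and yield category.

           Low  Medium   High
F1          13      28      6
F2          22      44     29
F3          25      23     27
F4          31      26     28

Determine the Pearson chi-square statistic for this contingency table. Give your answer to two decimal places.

Row totals: 47, 95, 75, 85. Column totals: 91, 121, 90. Grand total N = 302.
Expected counts (row total × column total / N):
  F1, Low: 47×91/302 = 14.162
  F1, Medium: 47×121/302 = 18.831
  F1, High: 47×90/302 = 14.007
  F2, Low: 95×91/302 = 28.626
  F2, Medium: 95×121/302 = 38.063
  F2, High: 95×90/302 = 28.311
  F3, Low: 75×91/302 = 22.599
  F3, Medium: 75×121/302 = 30.050
  F3, High: 75×90/302 = 22.351
  F4, Low: 85×91/302 = 25.613
  F4, Medium: 85×121/302 = 34.056
  F4, High: 85×90/302 = 25.331
Contributions (O − E)²/E:
  (13 − 14.162)²/14.162 = 0.0953
  (28 − 18.831)²/18.831 = 4.4645
  (6 − 14.007)²/14.007 = 4.5771
  (22 − 28.626)²/28.626 = 1.5337
  (44 − 38.063)²/38.063 = 0.9260
  (29 − 28.311)²/28.311 = 0.0168
  (25 − 22.599)²/22.599 = 0.2551
  (23 − 30.050)²/30.050 = 1.6540
  (27 − 22.351)²/22.351 = 0.9670
  (31 − 25.613)²/25.613 = 1.1330
  (26 − 34.056)²/34.056 = 1.9057
  (28 − 25.331)²/25.331 = 0.2812
χ² = 0.0953 + 4.4645 + 4.5771 + 1.5337 + 0.9260 + 0.0168 + 0.2551 + 1.6540 + 0.9670 + 1.1330 + 1.9057 + 0.2812 = 17.81

17.81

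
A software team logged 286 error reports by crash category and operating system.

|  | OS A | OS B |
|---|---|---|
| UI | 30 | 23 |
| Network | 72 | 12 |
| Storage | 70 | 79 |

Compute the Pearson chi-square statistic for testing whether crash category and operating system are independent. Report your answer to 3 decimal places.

33.960

Row totals: 53, 84, 149. Column totals: 172, 114. Grand total N = 286.
Expected counts (row total × column total / N):
  UI, OS A: 53×172/286 = 31.8741
  UI, OS B: 53×114/286 = 21.1259
  Network, OS A: 84×172/286 = 50.5175
  Network, OS B: 84×114/286 = 33.4825
  Storage, OS A: 149×172/286 = 89.6084
  Storage, OS B: 149×114/286 = 59.3916
Contributions (O − E)²/E:
  (30 − 31.8741)²/31.8741 = 0.1102
  (23 − 21.1259)²/21.1259 = 0.1663
  (72 − 50.5175)²/50.5175 = 9.1354
  (12 − 33.4825)²/33.4825 = 13.7833
  (70 − 89.6084)²/89.6084 = 4.2908
  (79 − 59.3916)²/59.3916 = 6.4738
χ² = 0.1102 + 0.1663 + 9.1354 + 13.7833 + 4.2908 + 6.4738 = 33.960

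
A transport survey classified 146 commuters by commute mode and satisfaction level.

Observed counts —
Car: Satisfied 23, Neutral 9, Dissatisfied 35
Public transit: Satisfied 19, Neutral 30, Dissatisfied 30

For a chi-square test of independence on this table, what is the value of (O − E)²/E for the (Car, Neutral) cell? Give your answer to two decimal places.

Row total (Car) = 67; column total (Neutral) = 39; N = 146.
Expected count E = 67 × 39 / 146 = 17.897.
Contribution = (O − E)²/E = (9 − 17.897)² / 17.897 = 4.42.

4.42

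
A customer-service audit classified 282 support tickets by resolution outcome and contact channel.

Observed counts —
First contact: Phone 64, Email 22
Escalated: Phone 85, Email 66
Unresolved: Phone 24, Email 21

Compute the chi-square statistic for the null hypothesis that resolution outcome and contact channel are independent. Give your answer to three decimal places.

9.043

Row totals: 86, 151, 45. Column totals: 173, 109. Grand total N = 282.
Expected counts (row total × column total / N):
  First contact, Phone: 86×173/282 = 52.7589
  First contact, Email: 86×109/282 = 33.2411
  Escalated, Phone: 151×173/282 = 92.6348
  Escalated, Email: 151×109/282 = 58.3652
  Unresolved, Phone: 45×173/282 = 27.6064
  Unresolved, Email: 45×109/282 = 17.3936
Contributions (O − E)²/E:
  (64 − 52.7589)²/52.7589 = 2.3951
  (22 − 33.2411)²/33.2411 = 3.8014
  (85 − 92.6348)²/92.6348 = 0.6292
  (66 − 58.3652)²/58.3652 = 0.9987
  (24 − 27.6064)²/27.6064 = 0.4711
  (21 − 17.3936)²/17.3936 = 0.7478
χ² = 2.3951 + 3.8014 + 0.6292 + 0.9987 + 0.4711 + 0.7478 = 9.043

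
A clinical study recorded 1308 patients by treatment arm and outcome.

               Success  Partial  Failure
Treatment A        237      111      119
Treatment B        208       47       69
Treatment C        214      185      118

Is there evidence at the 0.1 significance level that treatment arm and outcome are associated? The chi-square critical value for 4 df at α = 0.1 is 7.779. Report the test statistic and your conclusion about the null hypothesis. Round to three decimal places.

Row totals: 467, 324, 517. Column totals: 659, 343, 306. Grand total N = 1308.
Expected counts (row total × column total / N):
  Treatment A, Success: 467×659/1308 = 235.2852
  Treatment A, Partial: 467×343/1308 = 122.4625
  Treatment A, Failure: 467×306/1308 = 109.2523
  Treatment B, Success: 324×659/1308 = 163.2385
  Treatment B, Partial: 324×343/1308 = 84.9633
  Treatment B, Failure: 324×306/1308 = 75.7982
  Treatment C, Success: 517×659/1308 = 260.4763
  Treatment C, Partial: 517×343/1308 = 135.5742
  Treatment C, Failure: 517×306/1308 = 120.9495
Contributions (O − E)²/E:
  (237 − 235.2852)²/235.2852 = 0.0125
  (111 − 122.4625)²/122.4625 = 1.0729
  (119 − 109.2523)²/109.2523 = 0.8697
  (208 − 163.2385)²/163.2385 = 12.2740
  (47 − 84.9633)²/84.9633 = 16.9628
  (69 − 75.7982)²/75.7982 = 0.6097
  (214 − 260.4763)²/260.4763 = 8.2927
  (185 − 135.5742)²/135.5742 = 18.0190
  (118 − 120.9495)²/120.9495 = 0.0719
χ² = 0.0125 + 1.0729 + 0.8697 + 12.2740 + 16.9628 + 0.6097 + 8.2927 + 18.0190 + 0.0719 = 58.185
df = (3−1)(3−1) = 4. Since 58.185 > 7.779, reject the null hypothesis of independence at α = 0.1.

58.185; reject H₀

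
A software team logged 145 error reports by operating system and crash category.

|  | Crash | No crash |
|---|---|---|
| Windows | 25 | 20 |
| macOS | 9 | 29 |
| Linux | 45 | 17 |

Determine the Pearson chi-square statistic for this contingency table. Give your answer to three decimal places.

Row totals: 45, 38, 62. Column totals: 79, 66. Grand total N = 145.
Expected counts (row total × column total / N):
  Windows, Crash: 45×79/145 = 24.5172
  Windows, No crash: 45×66/145 = 20.4828
  macOS, Crash: 38×79/145 = 20.7034
  macOS, No crash: 38×66/145 = 17.2966
  Linux, Crash: 62×79/145 = 33.7793
  Linux, No crash: 62×66/145 = 28.2207
Contributions (O − E)²/E:
  (25 − 24.5172)²/24.5172 = 0.0095
  (20 − 20.4828)²/20.4828 = 0.0114
  (9 − 20.7034)²/20.7034 = 6.6158
  (29 − 17.2966)²/17.2966 = 7.9189
  (45 − 33.7793)²/33.7793 = 3.7273
  (17 − 28.2207)²/28.2207 = 4.4614
χ² = 0.0095 + 0.0114 + 6.6158 + 7.9189 + 3.7273 + 4.4614 = 22.744

22.744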